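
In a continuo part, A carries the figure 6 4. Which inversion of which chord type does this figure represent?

Intervals of 6/4 above the bass form a triad; the bass is the fifth, so this is second inversion.

triad, second inversion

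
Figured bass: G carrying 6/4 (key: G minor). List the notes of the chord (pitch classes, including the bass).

A fourth above G in this key is C.
A sixth above G in this key is Eb.
Together with the bass G, this spells C minor in second inversion.

G, C, Eb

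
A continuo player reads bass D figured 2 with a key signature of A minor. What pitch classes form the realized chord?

The written figures 2 are shorthand for 6/4/2: the 6/4 are implied.
A second above D in this key is E.
A fourth above D in this key is G.
A sixth above D in this key is B.
Together with the bass D, this spells E minor seventh in third inversion.

D, E, G, B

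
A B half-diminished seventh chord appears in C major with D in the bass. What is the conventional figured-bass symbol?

D is the third of B half-diminished seventh, so the chord is in first inversion.
A seventh chord in first inversion is figured 6/5/3, conventionally abbreviated 6/5.

6/5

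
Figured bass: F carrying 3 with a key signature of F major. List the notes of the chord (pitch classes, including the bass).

The written figures 3 are shorthand for 5/3: the 5 is implied.
A third above F in this key is A.
A fifth above F in this key is C.
Together with the bass F, this spells F major in root position.

F, A, C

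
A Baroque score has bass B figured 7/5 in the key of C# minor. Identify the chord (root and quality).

The figures 7/5 indicate a seventh chord in root position.
In root position the bass is the root, so the root is B.
The chord tones are B, D#, F#, A, giving B dominant seventh.

B dominant seventh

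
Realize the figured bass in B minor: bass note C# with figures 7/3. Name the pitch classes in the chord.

The written figures 7/3 are shorthand for 7/5/3: the 5 is implied.
A third above C# in this key is E.
A fifth above C# in this key is G.
A seventh above C# in this key is B.
Together with the bass C#, this spells C# half-diminished seventh in root position.

C#, E, G, B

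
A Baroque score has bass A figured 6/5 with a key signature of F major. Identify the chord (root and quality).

F major seventh

The figures 6/5 indicate a seventh chord in first inversion.
In first inversion the root lies a sixth above the bass: a sixth above A in F major is F.
The chord tones are A, C, E, F, giving F major seventh.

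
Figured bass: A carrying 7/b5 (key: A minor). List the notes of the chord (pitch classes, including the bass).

The written figures 7/b5 are shorthand for 7/5/3: the 3 is implied.
A third above A in this key is C.
A fifth above A in this key is E, lowered to Eb by the flat.
A seventh above A in this key is G.
Together with the bass A, this spells A half-diminished seventh in root position.

A, C, Eb, G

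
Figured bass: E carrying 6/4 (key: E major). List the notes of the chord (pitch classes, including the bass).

E, A, C#

A fourth above E in this key is A.
A sixth above E in this key is C#.
Together with the bass E, this spells A major in second inversion.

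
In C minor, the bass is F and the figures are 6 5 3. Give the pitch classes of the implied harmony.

F, Ab, C, D

A third above F in this key is Ab.
A fifth above F in this key is C.
A sixth above F in this key is D.
Together with the bass F, this spells D half-diminished seventh in first inversion.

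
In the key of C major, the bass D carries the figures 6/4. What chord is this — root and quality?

The figures 6/4 indicate a triad in second inversion.
In second inversion the root lies a fourth above the bass: a fourth above D in C major is G.
The chord tones are D, G, B, giving G major.

G major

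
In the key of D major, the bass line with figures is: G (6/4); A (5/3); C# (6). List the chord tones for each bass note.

G, C#, E | A, C#, E | C#, E, A

G (6/4): G, C#, E.
A (5/3): A, C#, E.
C# (6/3): C#, E, A.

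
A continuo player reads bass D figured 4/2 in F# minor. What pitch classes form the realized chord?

The written figures 4/2 are shorthand for 6/4/2: the 6 is implied.
A second above D in this key is E.
A fourth above D in this key is G#.
A sixth above D in this key is B.
Together with the bass D, this spells E dominant seventh in third inversion.

D, E, G#, B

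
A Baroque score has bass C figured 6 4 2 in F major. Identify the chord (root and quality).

The figures 6 4 2 indicate a seventh chord in third inversion.
In third inversion the root lies a second above the bass: a second above C in F major is D.
The chord tones are C, D, F, A, giving D minor seventh.

D minor seventh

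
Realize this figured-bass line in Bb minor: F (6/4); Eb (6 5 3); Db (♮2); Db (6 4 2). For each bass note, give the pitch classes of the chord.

F (6/4): F, Bb, Db.
Eb (6/5/3): Eb, Gb, Bb, C.
Db (6/4/♮2): Db, E, Gb, Bb.
Db (6/4/2): Db, Eb, Gb, Bb.

F, Bb, Db | Eb, Gb, Bb, C | Db, E, Gb, Bb | Db, Eb, Gb, Bb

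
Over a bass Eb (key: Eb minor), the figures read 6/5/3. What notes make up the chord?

Eb, Gb, Bb, Cb

A third above Eb in this key is Gb.
A fifth above Eb in this key is Bb.
A sixth above Eb in this key is Cb.
Together with the bass Eb, this spells Cb major seventh in first inversion.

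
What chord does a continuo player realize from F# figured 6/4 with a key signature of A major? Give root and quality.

The figures 6/4 indicate a triad in second inversion.
In second inversion the root lies a fourth above the bass: a fourth above F# in A major is B.
The chord tones are F#, B, D, giving B minor.

B minor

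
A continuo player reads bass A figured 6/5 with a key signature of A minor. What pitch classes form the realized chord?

A, C, E, F

The written figures 6/5 are shorthand for 6/5/3: the 3 is implied.
A third above A in this key is C.
A fifth above A in this key is E.
A sixth above A in this key is F.
Together with the bass A, this spells F major seventh in first inversion.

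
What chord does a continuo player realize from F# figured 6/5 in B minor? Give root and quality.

The figures 6/5 indicate a seventh chord in first inversion.
In first inversion the root lies a sixth above the bass: a sixth above F# in B minor is D.
The chord tones are F#, A, C#, D, giving D major seventh.

D major seventh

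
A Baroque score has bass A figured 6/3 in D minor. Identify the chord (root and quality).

The figures 6/3 indicate a triad in first inversion.
In first inversion the root lies a sixth above the bass: a sixth above A in D minor is F.
The chord tones are A, C, F, giving F major.

F major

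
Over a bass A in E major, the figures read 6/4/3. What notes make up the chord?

A, C#, D#, F#

A third above A in this key is C#.
A fourth above A in this key is D#.
A sixth above A in this key is F#.
Together with the bass A, this spells D# half-diminished seventh in second inversion.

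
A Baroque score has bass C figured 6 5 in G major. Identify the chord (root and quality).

The figures 6 5 indicate a seventh chord in first inversion.
In first inversion the root lies a sixth above the bass: a sixth above C in G major is A.
The chord tones are C, E, G, A, giving A minor seventh.

A minor seventh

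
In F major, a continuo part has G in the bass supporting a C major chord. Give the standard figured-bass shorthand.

G is the fifth of C major, so the chord is in second inversion.
A triad in second inversion is figured 6/4, conventionally abbreviated 6/4.

6/4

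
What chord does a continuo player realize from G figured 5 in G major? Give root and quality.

The figures 5 indicate a triad in root position.
In root position the bass is the root, so the root is G.
The chord tones are G, B, D, giving G major.

G major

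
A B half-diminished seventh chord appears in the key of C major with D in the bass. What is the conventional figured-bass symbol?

6/5

D is the third of B half-diminished seventh, so the chord is in first inversion.
A seventh chord in first inversion is figured 6/5/3, conventionally abbreviated 6/5.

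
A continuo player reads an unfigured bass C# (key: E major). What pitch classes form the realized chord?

C#, E, G#

An unfigured bass implies 5/3.
A third above C# in this key is E.
A fifth above C# in this key is G#.
Together with the bass C#, this spells C# minor in root position.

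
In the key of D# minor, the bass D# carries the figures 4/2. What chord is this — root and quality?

E# half-diminished seventh

The figures 4/2 indicate a seventh chord in third inversion.
In third inversion the root lies a second above the bass: a second above D# in D# minor is E#.
The chord tones are D#, E#, G#, B, giving E# half-diminished seventh.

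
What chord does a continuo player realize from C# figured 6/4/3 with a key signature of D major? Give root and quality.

F# minor seventh

The figures 6/4/3 indicate a seventh chord in second inversion.
In second inversion the root lies a fourth above the bass: a fourth above C# in D major is F#.
The chord tones are C#, E, F#, A, giving F# minor seventh.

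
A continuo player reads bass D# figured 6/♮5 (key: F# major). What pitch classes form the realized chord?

D#, F#, A, B

The written figures 6/♮5 are shorthand for 6/5/3: the 3 is implied.
A third above D# in this key is F#.
A fifth above D# in this key is A#, made natural (A) by the ♮ figure.
A sixth above D# in this key is B.
Together with the bass D#, this spells B dominant seventh in first inversion.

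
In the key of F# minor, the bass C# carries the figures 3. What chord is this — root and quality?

C# minor

The figures 3 indicate a triad in root position.
In root position the bass is the root, so the root is C#.
The chord tones are C#, E, G#, giving C# minor.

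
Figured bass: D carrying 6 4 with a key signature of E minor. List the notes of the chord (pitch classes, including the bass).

A fourth above D in this key is G.
A sixth above D in this key is B.
Together with the bass D, this spells G major in second inversion.

D, G, B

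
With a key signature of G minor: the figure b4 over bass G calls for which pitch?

Counting 3 letter steps above G lands on C; in G minor, that letter is C.
The b4 figure lowers it a semitone, giving Cb.

Cb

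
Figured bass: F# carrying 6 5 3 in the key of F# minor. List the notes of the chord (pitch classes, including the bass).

F#, A, C#, D

A third above F# in this key is A.
A fifth above F# in this key is C#.
A sixth above F# in this key is D.
Together with the bass F#, this spells D major seventh in first inversion.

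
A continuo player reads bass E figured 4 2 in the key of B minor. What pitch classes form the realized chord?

E, F#, A, C#

The written figures 4 2 are shorthand for 6/4/2: the 6 is implied.
A second above E in this key is F#.
A fourth above E in this key is A.
A sixth above E in this key is C#.
Together with the bass E, this spells F# minor seventh in third inversion.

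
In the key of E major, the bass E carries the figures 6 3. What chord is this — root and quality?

C# minor

The figures 6 3 indicate a triad in first inversion.
In first inversion the root lies a sixth above the bass: a sixth above E in E major is C#.
The chord tones are E, G#, C#, giving C# minor.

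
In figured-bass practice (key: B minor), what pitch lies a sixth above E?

C#

Counting 5 letter steps above E lands on C; in B minor, that letter is C#.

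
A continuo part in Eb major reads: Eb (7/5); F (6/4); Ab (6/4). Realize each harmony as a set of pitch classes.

Eb, G, Bb, D | F, Bb, D | Ab, D, F

Eb (7/5/3): Eb, G, Bb, D.
F (6/4): F, Bb, D.
Ab (6/4): Ab, D, F.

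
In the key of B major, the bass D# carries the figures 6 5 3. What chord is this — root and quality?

The figures 6 5 3 indicate a seventh chord in first inversion.
In first inversion the root lies a sixth above the bass: a sixth above D# in B major is B.
The chord tones are D#, F#, A#, B, giving B major seventh.

B major seventh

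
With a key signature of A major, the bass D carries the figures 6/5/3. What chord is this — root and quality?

The figures 6/5/3 indicate a seventh chord in first inversion.
In first inversion the root lies a sixth above the bass: a sixth above D in A major is B.
The chord tones are D, F#, A, B, giving B minor seventh.

B minor seventh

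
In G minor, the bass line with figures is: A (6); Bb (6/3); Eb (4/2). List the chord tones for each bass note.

A (6/3): A, C, F.
Bb (6/3): Bb, D, G.
Eb (6/4/2): Eb, F, A, C.

A, C, F | Bb, D, G | Eb, F, A, C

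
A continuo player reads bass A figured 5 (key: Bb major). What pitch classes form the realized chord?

A, C, Eb

The written figures 5 are shorthand for 5/3: the 3 is implied.
A third above A in this key is C.
A fifth above A in this key is Eb.
Together with the bass A, this spells A diminished in root position.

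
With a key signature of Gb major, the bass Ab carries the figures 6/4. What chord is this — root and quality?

The figures 6/4 indicate a triad in second inversion.
In second inversion the root lies a fourth above the bass: a fourth above Ab in Gb major is Db.
The chord tones are Ab, Db, F, giving Db major.

Db major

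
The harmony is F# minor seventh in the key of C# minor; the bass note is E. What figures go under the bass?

4/2

E is the seventh of F# minor seventh, so the chord is in third inversion.
A seventh chord in third inversion is figured 6/4/2, conventionally abbreviated 4/2.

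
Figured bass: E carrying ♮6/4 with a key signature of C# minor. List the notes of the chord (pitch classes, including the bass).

E, A, C

A fourth above E in this key is A.
A sixth above E in this key is C#, made natural (C) by the ♮ figure.
Together with the bass E, this spells A minor in second inversion.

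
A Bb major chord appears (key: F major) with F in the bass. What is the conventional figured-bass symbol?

6/4

F is the fifth of Bb major, so the chord is in second inversion.
A triad in second inversion is figured 6/4, conventionally abbreviated 6/4.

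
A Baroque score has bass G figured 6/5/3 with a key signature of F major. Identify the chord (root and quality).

E half-diminished seventh

The figures 6/5/3 indicate a seventh chord in first inversion.
In first inversion the root lies a sixth above the bass: a sixth above G in F major is E.
The chord tones are G, Bb, D, E, giving E half-diminished seventh.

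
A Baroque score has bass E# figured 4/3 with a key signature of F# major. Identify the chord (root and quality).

The figures 4/3 indicate a seventh chord in second inversion.
In second inversion the root lies a fourth above the bass: a fourth above E# in F# major is A#.
The chord tones are E#, G#, A#, C#, giving A# minor seventh.

A# minor seventh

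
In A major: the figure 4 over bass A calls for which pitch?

Counting 3 letter steps above A lands on D; in A major, that letter is D.

D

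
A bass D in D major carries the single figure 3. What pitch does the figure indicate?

Counting 2 letter steps above D lands on F; in D major, that letter is F#.

F#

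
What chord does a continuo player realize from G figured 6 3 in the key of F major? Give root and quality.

E diminished

The figures 6 3 indicate a triad in first inversion.
In first inversion the root lies a sixth above the bass: a sixth above G in F major is E.
The chord tones are G, Bb, E, giving E diminished.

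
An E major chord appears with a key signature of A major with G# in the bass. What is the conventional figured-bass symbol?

6

G# is the third of E major, so the chord is in first inversion.
A triad in first inversion is figured 6/3, conventionally abbreviated 6.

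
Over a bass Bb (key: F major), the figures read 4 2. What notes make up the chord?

The written figures 4 2 are shorthand for 6/4/2: the 6 is implied.
A second above Bb in this key is C.
A fourth above Bb in this key is E.
A sixth above Bb in this key is G.
Together with the bass Bb, this spells C dominant seventh in third inversion.

Bb, C, E, G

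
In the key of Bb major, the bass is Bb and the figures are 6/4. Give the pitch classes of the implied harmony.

A fourth above Bb in this key is Eb.
A sixth above Bb in this key is G.
Together with the bass Bb, this spells Eb major in second inversion.

Bb, Eb, G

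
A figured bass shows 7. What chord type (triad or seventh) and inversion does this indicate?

seventh chord, root position

7 is shorthand for 7/5/3.
Intervals of 7/5/3 above the bass form a seventh chord; the bass is the root, so this is root position.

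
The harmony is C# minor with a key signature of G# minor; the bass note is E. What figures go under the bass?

E is the third of C# minor, so the chord is in first inversion.
A triad in first inversion is figured 6/3, conventionally abbreviated 6.

6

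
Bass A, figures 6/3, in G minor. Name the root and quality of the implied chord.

The figures 6/3 indicate a triad in first inversion.
In first inversion the root lies a sixth above the bass: a sixth above A in G minor is F.
The chord tones are A, C, F, giving F major.

F major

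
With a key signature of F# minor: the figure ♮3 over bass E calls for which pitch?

Counting 2 letter steps above E lands on G; in F# minor, that letter is G#.
The ♮3 figure makes it natural, giving G.

G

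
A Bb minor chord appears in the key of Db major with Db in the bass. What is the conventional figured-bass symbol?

6

Db is the third of Bb minor, so the chord is in first inversion.
A triad in first inversion is figured 6/3, conventionally abbreviated 6.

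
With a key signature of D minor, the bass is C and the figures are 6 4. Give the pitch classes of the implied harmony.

C, F, A

A fourth above C in this key is F.
A sixth above C in this key is A.
Together with the bass C, this spells F major in second inversion.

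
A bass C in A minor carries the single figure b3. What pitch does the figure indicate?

Counting 2 letter steps above C lands on E; in A minor, that letter is E.
The b3 figure lowers it a semitone, giving Eb.

Eb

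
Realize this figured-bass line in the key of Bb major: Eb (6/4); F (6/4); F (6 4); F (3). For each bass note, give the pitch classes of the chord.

Eb, A, C | F, Bb, D | F, Bb, D | F, A, C

Eb (6/4): Eb, A, C.
F (6/4): F, Bb, D.
F (6/4): F, Bb, D.
F (5/3): F, A, C.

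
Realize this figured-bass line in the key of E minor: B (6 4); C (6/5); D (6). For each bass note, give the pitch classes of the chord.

B (6/4): B, E, G.
C (6/5/3): C, E, G, A.
D (6/3): D, F#, B.

B, E, G | C, E, G, A | D, F#, B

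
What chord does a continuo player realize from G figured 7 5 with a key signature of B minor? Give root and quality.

The figures 7 5 indicate a seventh chord in root position.
In root position the bass is the root, so the root is G.
The chord tones are G, B, D, F#, giving G major seventh.

G major seventh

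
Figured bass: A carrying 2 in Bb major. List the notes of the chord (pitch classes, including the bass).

The written figures 2 are shorthand for 6/4/2: the 6/4 are implied.
A second above A in this key is Bb.
A fourth above A in this key is D.
A sixth above A in this key is F.
Together with the bass A, this spells Bb major seventh in third inversion.

A, Bb, D, F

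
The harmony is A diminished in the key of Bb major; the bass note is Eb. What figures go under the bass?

Eb is the fifth of A diminished, so the chord is in second inversion.
A triad in second inversion is figured 6/4, conventionally abbreviated 6/4.

6/4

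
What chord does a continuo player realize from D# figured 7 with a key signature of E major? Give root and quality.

The figures 7 indicate a seventh chord in root position.
In root position the bass is the root, so the root is D#.
The chord tones are D#, F#, A, C#, giving D# half-diminished seventh.

D# half-diminished seventh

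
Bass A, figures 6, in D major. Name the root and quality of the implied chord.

The figures 6 indicate a triad in first inversion.
In first inversion the root lies a sixth above the bass: a sixth above A in D major is F#.
The chord tones are A, C#, F#, giving F# minor.

F# minor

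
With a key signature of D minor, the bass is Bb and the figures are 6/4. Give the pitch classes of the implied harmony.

Bb, E, G

A fourth above Bb in this key is E.
A sixth above Bb in this key is G.
Together with the bass Bb, this spells E diminished in second inversion.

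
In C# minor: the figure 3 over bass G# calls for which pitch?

Counting 2 letter steps above G# lands on B; in C# minor, that letter is B.

B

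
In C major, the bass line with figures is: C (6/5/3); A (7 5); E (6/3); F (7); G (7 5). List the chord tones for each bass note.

C, E, G, A | A, C, E, G | E, G, C | F, A, C, E | G, B, D, F

C (6/5/3): C, E, G, A.
A (7/5/3): A, C, E, G.
E (6/3): E, G, C.
F (7/5/3): F, A, C, E.
G (7/5/3): G, B, D, F.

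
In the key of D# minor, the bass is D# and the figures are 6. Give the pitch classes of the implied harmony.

D#, F#, B

The written figures 6 are shorthand for 6/3: the 3 is implied.
A third above D# in this key is F#.
A sixth above D# in this key is B.
Together with the bass D#, this spells B major in first inversion.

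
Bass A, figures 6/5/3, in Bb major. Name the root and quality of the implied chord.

The figures 6/5/3 indicate a seventh chord in first inversion.
In first inversion the root lies a sixth above the bass: a sixth above A in Bb major is F.
The chord tones are A, C, Eb, F, giving F dominant seventh.

F dominant seventh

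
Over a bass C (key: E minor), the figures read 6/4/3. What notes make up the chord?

C, E, F#, A

A third above C in this key is E.
A fourth above C in this key is F#.
A sixth above C in this key is A.
Together with the bass C, this spells F# half-diminished seventh in second inversion.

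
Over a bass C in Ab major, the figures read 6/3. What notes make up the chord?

A third above C in this key is Eb.
A sixth above C in this key is Ab.
Together with the bass C, this spells Ab major in first inversion.

C, Eb, Ab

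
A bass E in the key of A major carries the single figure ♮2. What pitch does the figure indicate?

Counting 1 letter step above E lands on F; in A major, that letter is F#.
The ♮2 figure makes it natural, giving F.

F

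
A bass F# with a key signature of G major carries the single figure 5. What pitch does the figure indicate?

C

Counting 4 letter steps above F# lands on C; in G major, that letter is C.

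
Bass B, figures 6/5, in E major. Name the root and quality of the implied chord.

G# minor seventh

The figures 6/5 indicate a seventh chord in first inversion.
In first inversion the root lies a sixth above the bass: a sixth above B in E major is G#.
The chord tones are B, D#, F#, G#, giving G# minor seventh.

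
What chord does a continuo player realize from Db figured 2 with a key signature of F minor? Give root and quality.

The figures 2 indicate a seventh chord in third inversion.
In third inversion the root lies a second above the bass: a second above Db in F minor is Eb.
The chord tones are Db, Eb, G, Bb, giving Eb dominant seventh.

Eb dominant seventh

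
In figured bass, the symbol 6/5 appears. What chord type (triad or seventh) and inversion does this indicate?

seventh chord, first inversion

6/5 is shorthand for 6/5/3.
Intervals of 6/5/3 above the bass form a seventh chord; the bass is the third, so this is first inversion.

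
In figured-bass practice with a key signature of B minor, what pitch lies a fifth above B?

Counting 4 letter steps above B lands on F; in B minor, that letter is F#.

F#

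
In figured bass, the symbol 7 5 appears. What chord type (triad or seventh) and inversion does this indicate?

seventh chord, root position

7 5 is shorthand for 7/5/3.
Intervals of 7/5/3 above the bass form a seventh chord; the bass is the root, so this is root position.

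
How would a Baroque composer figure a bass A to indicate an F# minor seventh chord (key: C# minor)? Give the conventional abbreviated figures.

A is the third of F# minor seventh, so the chord is in first inversion.
A seventh chord in first inversion is figured 6/5/3, conventionally abbreviated 6/5.

6/5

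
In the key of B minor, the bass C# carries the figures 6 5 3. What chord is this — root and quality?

The figures 6 5 3 indicate a seventh chord in first inversion.
In first inversion the root lies a sixth above the bass: a sixth above C# in B minor is A.
The chord tones are C#, E, G, A, giving A dominant seventh.

A dominant seventh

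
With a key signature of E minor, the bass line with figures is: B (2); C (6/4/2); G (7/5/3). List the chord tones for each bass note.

B, C, E, G | C, D, F#, A | G, B, D, F#

B (6/4/2): B, C, E, G.
C (6/4/2): C, D, F#, A.
G (7/5/3): G, B, D, F#.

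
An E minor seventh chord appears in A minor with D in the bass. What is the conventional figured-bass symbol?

4/2

D is the seventh of E minor seventh, so the chord is in third inversion.
A seventh chord in third inversion is figured 6/4/2, conventionally abbreviated 4/2.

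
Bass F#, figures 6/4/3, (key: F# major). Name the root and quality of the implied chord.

B major seventh

The figures 6/4/3 indicate a seventh chord in second inversion.
In second inversion the root lies a fourth above the bass: a fourth above F# in F# major is B.
The chord tones are F#, A#, B, D#, giving B major seventh.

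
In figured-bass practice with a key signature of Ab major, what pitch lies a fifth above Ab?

Eb

Counting 4 letter steps above Ab lands on E; in Ab major, that letter is Eb.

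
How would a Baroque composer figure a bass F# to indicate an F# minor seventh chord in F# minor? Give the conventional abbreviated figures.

F# is the root of F# minor seventh, so the chord is in root position.
A seventh chord in root position is figured 7/5/3, conventionally abbreviated 7.

7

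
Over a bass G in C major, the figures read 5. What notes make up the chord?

The written figures 5 are shorthand for 5/3: the 3 is implied.
A third above G in this key is B.
A fifth above G in this key is D.
Together with the bass G, this spells G major in root position.

G, B, D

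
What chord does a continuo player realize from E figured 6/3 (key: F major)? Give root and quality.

C major

The figures 6/3 indicate a triad in first inversion.
In first inversion the root lies a sixth above the bass: a sixth above E in F major is C.
The chord tones are E, G, C, giving C major.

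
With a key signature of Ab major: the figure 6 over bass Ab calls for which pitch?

F

Counting 5 letter steps above Ab lands on F; in Ab major, that letter is F.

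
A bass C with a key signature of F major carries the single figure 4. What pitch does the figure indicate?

F

Counting 3 letter steps above C lands on F; in F major, that letter is F.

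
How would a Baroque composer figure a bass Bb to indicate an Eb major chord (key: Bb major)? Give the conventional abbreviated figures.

6/4

Bb is the fifth of Eb major, so the chord is in second inversion.
A triad in second inversion is figured 6/4, conventionally abbreviated 6/4.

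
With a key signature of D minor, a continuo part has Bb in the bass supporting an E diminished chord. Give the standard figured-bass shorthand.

6/4

Bb is the fifth of E diminished, so the chord is in second inversion.
A triad in second inversion is figured 6/4, conventionally abbreviated 6/4.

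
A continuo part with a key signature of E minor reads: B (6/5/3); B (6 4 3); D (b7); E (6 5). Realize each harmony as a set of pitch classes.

B, D, F#, G | B, D, E, G | D, F#, A, Cb | E, G, B, C

B (6/5/3): B, D, F#, G.
B (6/4/3): B, D, E, G.
D (b7/5/3): D, F#, A, Cb.
E (6/5/3): E, G, B, C.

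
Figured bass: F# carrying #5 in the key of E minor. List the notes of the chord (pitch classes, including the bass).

The written figures #5 are shorthand for 5/3: the 3 is implied.
A third above F# in this key is A.
A fifth above F# in this key is C, raised to C# by the sharp.
Together with the bass F#, this spells F# minor in root position.

F#, A, C#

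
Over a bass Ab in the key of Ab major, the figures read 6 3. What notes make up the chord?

Ab, C, F

A third above Ab in this key is C.
A sixth above Ab in this key is F.
Together with the bass Ab, this spells F minor in first inversion.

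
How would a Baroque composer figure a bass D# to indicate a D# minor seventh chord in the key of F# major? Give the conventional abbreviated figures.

7

D# is the root of D# minor seventh, so the chord is in root position.
A seventh chord in root position is figured 7/5/3, conventionally abbreviated 7.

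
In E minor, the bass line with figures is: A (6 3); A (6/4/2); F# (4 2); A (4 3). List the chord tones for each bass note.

A, C, F# | A, B, D, F# | F#, G, B, D | A, C, D, F#

A (6/3): A, C, F#.
A (6/4/2): A, B, D, F#.
F# (6/4/2): F#, G, B, D.
A (6/4/3): A, C, D, F#.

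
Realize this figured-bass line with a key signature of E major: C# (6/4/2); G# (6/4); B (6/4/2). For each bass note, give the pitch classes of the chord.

C#, D#, F#, A | G#, C#, E | B, C#, E, G#

C# (6/4/2): C#, D#, F#, A.
G# (6/4): G#, C#, E.
B (6/4/2): B, C#, E, G#.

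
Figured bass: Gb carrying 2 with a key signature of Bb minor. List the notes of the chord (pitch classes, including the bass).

Gb, Ab, C, Eb

The written figures 2 are shorthand for 6/4/2: the 6/4 are implied.
A second above Gb in this key is Ab.
A fourth above Gb in this key is C.
A sixth above Gb in this key is Eb.
Together with the bass Gb, this spells Ab dominant seventh in third inversion.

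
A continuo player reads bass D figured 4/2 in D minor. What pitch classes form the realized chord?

D, E, G, Bb

The written figures 4/2 are shorthand for 6/4/2: the 6 is implied.
A second above D in this key is E.
A fourth above D in this key is G.
A sixth above D in this key is Bb.
Together with the bass D, this spells E half-diminished seventh in third inversion.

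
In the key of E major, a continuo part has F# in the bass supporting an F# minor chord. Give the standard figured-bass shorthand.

F# is the root of F# minor, so the chord is in root position.
A triad in root position is figured 5/3, conventionally abbreviated (no figures — root-position triad).

no figures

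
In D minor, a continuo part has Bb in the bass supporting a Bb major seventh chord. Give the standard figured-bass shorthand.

7

Bb is the root of Bb major seventh, so the chord is in root position.
A seventh chord in root position is figured 7/5/3, conventionally abbreviated 7.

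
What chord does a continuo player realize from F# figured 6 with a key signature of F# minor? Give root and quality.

D major

The figures 6 indicate a triad in first inversion.
In first inversion the root lies a sixth above the bass: a sixth above F# in F# minor is D.
The chord tones are F#, A, D, giving D major.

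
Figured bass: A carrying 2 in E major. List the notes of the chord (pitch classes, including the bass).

The written figures 2 are shorthand for 6/4/2: the 6/4 are implied.
A second above A in this key is B.
A fourth above A in this key is D#.
A sixth above A in this key is F#.
Together with the bass A, this spells B dominant seventh in third inversion.

A, B, D#, F#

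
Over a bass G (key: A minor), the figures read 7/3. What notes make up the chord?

G, B, D, F

The written figures 7/3 are shorthand for 7/5/3: the 5 is implied.
A third above G in this key is B.
A fifth above G in this key is D.
A seventh above G in this key is F.
Together with the bass G, this spells G dominant seventh in root position.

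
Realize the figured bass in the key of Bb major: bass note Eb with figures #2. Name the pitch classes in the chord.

Eb, F#, A, C

The written figures #2 are shorthand for 6/4/2: the 6/4 are implied.
A second above Eb in this key is F, raised to F# by the sharp.
A fourth above Eb in this key is A.
A sixth above Eb in this key is C.
Together with the bass Eb, this spells F# diminished seventh in third inversion.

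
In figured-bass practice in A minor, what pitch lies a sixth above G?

Counting 5 letter steps above G lands on E; in A minor, that letter is E.

E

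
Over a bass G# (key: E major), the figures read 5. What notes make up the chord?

G#, B, D#

The written figures 5 are shorthand for 5/3: the 3 is implied.
A third above G# in this key is B.
A fifth above G# in this key is D#.
Together with the bass G#, this spells G# minor in root position.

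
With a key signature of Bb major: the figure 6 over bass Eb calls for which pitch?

Counting 5 letter steps above Eb lands on C; in Bb major, that letter is C.

C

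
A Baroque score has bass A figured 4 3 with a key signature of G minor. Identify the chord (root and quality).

The figures 4 3 indicate a seventh chord in second inversion.
In second inversion the root lies a fourth above the bass: a fourth above A in G minor is D.
The chord tones are A, C, D, F, giving D minor seventh.

D minor seventh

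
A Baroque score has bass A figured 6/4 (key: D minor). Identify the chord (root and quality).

The figures 6/4 indicate a triad in second inversion.
In second inversion the root lies a fourth above the bass: a fourth above A in D minor is D.
The chord tones are A, D, F, giving D minor.

D minor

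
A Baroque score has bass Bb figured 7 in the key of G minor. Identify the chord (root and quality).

The figures 7 indicate a seventh chord in root position.
In root position the bass is the root, so the root is Bb.
The chord tones are Bb, D, F, A, giving Bb major seventh.

Bb major seventh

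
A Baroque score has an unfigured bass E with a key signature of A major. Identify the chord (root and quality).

An unfigured bass indicates a triad in root position.
In root position the bass is the root, so the root is E.
The chord tones are E, G#, B, giving E major.

E major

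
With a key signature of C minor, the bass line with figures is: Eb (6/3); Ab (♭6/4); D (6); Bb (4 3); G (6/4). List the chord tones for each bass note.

Eb (6/3): Eb, G, C.
Ab (b6/4): Ab, D, Fb.
D (6/3): D, F, Bb.
Bb (6/4/3): Bb, D, Eb, G.
G (6/4): G, C, Eb.

Eb, G, C | Ab, D, Fb | D, F, Bb | Bb, D, Eb, G | G, C, Eb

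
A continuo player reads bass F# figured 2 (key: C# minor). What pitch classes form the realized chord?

F#, G#, B, D#

The written figures 2 are shorthand for 6/4/2: the 6/4 are implied.
A second above F# in this key is G#.
A fourth above F# in this key is B.
A sixth above F# in this key is D#.
Together with the bass F#, this spells G# minor seventh in third inversion.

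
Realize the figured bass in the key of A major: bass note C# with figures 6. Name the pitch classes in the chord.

C#, E, A

The written figures 6 are shorthand for 6/3: the 3 is implied.
A third above C# in this key is E.
A sixth above C# in this key is A.
Together with the bass C#, this spells A major in first inversion.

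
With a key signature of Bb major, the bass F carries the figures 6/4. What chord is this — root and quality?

The figures 6/4 indicate a triad in second inversion.
In second inversion the root lies a fourth above the bass: a fourth above F in Bb major is Bb.
The chord tones are F, Bb, D, giving Bb major.

Bb major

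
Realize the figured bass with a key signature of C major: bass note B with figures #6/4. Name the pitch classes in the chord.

A fourth above B in this key is E.
A sixth above B in this key is G, raised to G# by the sharp.
Together with the bass B, this spells E major in second inversion.

B, E, G#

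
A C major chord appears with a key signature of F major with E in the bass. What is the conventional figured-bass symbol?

6

E is the third of C major, so the chord is in first inversion.
A triad in first inversion is figured 6/3, conventionally abbreviated 6.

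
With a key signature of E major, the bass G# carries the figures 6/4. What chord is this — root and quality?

The figures 6/4 indicate a triad in second inversion.
In second inversion the root lies a fourth above the bass: a fourth above G# in E major is C#.
The chord tones are G#, C#, E, giving C# minor.

C# minor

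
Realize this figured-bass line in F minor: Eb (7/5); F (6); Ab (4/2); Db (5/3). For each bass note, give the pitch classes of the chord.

Eb, G, Bb, Db | F, Ab, Db | Ab, Bb, Db, F | Db, F, Ab

Eb (7/5/3): Eb, G, Bb, Db.
F (6/3): F, Ab, Db.
Ab (6/4/2): Ab, Bb, Db, F.
Db (5/3): Db, F, Ab.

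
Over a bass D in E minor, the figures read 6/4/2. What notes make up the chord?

D, E, G, B

A second above D in this key is E.
A fourth above D in this key is G.
A sixth above D in this key is B.
Together with the bass D, this spells E minor seventh in third inversion.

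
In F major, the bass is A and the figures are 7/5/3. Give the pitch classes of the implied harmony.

A, C, E, G

A third above A in this key is C.
A fifth above A in this key is E.
A seventh above A in this key is G.
Together with the bass A, this spells A minor seventh in root position.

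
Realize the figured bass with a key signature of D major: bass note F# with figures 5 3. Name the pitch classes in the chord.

F#, A, C#

A third above F# in this key is A.
A fifth above F# in this key is C#.
Together with the bass F#, this spells F# minor in root position.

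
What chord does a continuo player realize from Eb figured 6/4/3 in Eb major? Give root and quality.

Ab major seventh

The figures 6/4/3 indicate a seventh chord in second inversion.
In second inversion the root lies a fourth above the bass: a fourth above Eb in Eb major is Ab.
The chord tones are Eb, G, Ab, C, giving Ab major seventh.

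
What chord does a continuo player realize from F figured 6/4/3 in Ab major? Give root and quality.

The figures 6/4/3 indicate a seventh chord in second inversion.
In second inversion the root lies a fourth above the bass: a fourth above F in Ab major is Bb.
The chord tones are F, Ab, Bb, Db, giving Bb minor seventh.

Bb minor seventh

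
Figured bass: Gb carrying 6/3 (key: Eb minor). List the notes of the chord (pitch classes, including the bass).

Gb, Bb, Eb

A third above Gb in this key is Bb.
A sixth above Gb in this key is Eb.
Together with the bass Gb, this spells Eb minor in first inversion.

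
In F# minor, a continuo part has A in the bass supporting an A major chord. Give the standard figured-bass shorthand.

A is the root of A major, so the chord is in root position.
A triad in root position is figured 5/3, conventionally abbreviated (no figures — root-position triad).

no figures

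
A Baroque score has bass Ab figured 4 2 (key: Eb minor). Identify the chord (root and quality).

The figures 4 2 indicate a seventh chord in third inversion.
In third inversion the root lies a second above the bass: a second above Ab in Eb minor is Bb.
The chord tones are Ab, Bb, Db, F, giving Bb minor seventh.

Bb minor seventh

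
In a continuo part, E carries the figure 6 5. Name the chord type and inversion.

6 5 is shorthand for 6/5/3.
Intervals of 6/5/3 above the bass form a seventh chord; the bass is the third, so this is first inversion.

seventh chord, first inversion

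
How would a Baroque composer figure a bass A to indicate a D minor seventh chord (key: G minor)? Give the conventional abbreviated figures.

A is the fifth of D minor seventh, so the chord is in second inversion.
A seventh chord in second inversion is figured 6/4/3, conventionally abbreviated 4/3.

4/3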